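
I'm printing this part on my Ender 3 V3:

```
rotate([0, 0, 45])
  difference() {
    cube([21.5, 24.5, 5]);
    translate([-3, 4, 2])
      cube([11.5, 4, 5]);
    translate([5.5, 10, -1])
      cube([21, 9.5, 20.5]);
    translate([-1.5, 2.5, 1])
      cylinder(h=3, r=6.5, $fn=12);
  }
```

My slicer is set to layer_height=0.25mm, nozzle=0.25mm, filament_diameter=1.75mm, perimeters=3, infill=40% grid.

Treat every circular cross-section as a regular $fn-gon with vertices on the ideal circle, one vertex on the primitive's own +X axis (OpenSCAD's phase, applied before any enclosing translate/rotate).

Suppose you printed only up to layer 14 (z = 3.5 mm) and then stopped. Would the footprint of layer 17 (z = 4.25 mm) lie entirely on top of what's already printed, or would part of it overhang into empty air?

part overhangs

Compare the two slices. At z = 3.5: the cube (footprint 21.5×24.5) is included at this height (area 526.75 mm²); the cube at (-3, 4) is present — its section is the full 11.5×4 rectangle (area 46.00 mm²); the cube at (5.5, 10) (footprint 21×9.5) is included at this height (area 199.50 mm²); the cylinder at (-1.5, 2.5): section is a regular 12-gon, circumradius r=6.5 (area = (12/2)·6.500²·sin(360°/12) = 126.75 mm²); Taking the first minus the rest: starting from the 21.5×24.5 cube (526.75 mm²), the 11.5×4 cube at (-3, 4) partially overlaps it — only the 34.00 mm² overlap (of its 46.00 mm²) is removed, clipping the outline; the 21×9.5 cube at (5.5, 10) partially overlaps it — only the 152.00 mm² overlap (of its 199.50 mm²) is removed, clipping the outline; the r=6.5 cylinder at (-1.5, 2.5) partially overlaps it — only the 19.51 mm² overlap (of its 126.75 mm²) is removed, clipping the outline — area = 321.24 mm²; (whole slice rotated 45° about Z — lengths, areas and connectivity unchanged). At z = 4.25: the cube (footprint 21.5×24.5) is included at this height (area 526.75 mm²); the 11.5×4 cube at (-3, 4) contributes its full rectangle (area 46.00 mm²); the 21×9.5 cube at (5.5, 10) contributes its full rectangle (area 199.50 mm²); the cylinder at (-1.5, 2.5) does not reach this height (z outside [1, 4]); Subtracting the remaining from the first: starting from the 21.5×24.5 cube (526.75 mm²), the 11.5×4 cube at (-3, 4) partially overlaps it — only the 34.00 mm² overlap (of its 46.00 mm²) is removed, clipping the outline; the 21×9.5 cube at (5.5, 10) partially overlaps it — only the 152.00 mm² overlap (of its 199.50 mm²) is removed, clipping the outline — area = 340.75 mm²; (whole slice rotated 45° about Z — lengths, areas and connectivity unchanged). Checking containment: at z = 4.25 the cross-section extends beyond the z = 3.5 cross-section by about 19.51 mm².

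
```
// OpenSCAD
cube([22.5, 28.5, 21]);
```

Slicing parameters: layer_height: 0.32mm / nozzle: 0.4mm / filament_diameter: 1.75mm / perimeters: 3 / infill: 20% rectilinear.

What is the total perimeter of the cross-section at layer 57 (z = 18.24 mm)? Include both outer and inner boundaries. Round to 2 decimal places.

At z = 18.24 mm: the cube (footprint 22.5×28.5) is included at this height (perimeter 102.00 mm). Overall, the cross-section is a single solid region. Total boundary length (outer) = 102.00 mm.

102.00 mm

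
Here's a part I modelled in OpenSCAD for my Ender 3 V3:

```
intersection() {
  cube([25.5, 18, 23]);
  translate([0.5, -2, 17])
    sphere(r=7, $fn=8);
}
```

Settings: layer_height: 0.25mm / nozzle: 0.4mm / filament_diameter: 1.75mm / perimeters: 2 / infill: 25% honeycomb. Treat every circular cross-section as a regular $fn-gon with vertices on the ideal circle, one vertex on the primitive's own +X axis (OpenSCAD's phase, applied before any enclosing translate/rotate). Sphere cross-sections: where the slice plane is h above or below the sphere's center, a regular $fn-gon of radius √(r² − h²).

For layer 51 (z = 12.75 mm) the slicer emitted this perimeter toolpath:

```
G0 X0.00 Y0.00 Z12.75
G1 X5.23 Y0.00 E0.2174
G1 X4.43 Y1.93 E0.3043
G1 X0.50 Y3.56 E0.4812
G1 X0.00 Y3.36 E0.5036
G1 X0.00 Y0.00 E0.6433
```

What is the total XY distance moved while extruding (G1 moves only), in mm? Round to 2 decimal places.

15.47 mm

Sum the Euclidean lengths of each G1 segment: total = 15.47 mm.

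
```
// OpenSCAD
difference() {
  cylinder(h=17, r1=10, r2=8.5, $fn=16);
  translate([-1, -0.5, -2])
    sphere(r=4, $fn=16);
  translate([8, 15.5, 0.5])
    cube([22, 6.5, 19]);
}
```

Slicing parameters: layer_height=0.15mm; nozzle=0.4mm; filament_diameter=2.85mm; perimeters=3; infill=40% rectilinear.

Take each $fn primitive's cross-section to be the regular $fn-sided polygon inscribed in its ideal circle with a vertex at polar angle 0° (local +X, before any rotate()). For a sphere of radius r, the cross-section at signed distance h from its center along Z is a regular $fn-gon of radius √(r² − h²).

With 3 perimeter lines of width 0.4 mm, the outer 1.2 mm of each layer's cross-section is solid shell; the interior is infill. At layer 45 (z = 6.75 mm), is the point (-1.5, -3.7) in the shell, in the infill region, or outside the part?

infill

At z = 6.75 mm: the cone contributes a regular 16-gon of circumradius 9.404 (interpolated between r1=10 and r2=8.5 at t=0.397); the sphere at (-1, -0.5) does not reach this height (|z−center|=8.750 > r=4); the cube at (8, 15.5) is present — its section is the full 22×6.5 rectangle; Subtracting the remaining from the first: starting from the cone, the 22×6.5 cube at (8, 15.5) misses the remaining region (no effect) — 1 connected region. Overall, the cross-section is a single solid region. The nearest boundary edge runs (-0.00, -9.40)→(-3.60, -8.69); distance from the point to it = 5.30 mm. The point is inside the cross-section and 5.30 mm from the nearest boundary — more than the 1.2 mm shell width (3 × 0.4), so it's in the infill interior.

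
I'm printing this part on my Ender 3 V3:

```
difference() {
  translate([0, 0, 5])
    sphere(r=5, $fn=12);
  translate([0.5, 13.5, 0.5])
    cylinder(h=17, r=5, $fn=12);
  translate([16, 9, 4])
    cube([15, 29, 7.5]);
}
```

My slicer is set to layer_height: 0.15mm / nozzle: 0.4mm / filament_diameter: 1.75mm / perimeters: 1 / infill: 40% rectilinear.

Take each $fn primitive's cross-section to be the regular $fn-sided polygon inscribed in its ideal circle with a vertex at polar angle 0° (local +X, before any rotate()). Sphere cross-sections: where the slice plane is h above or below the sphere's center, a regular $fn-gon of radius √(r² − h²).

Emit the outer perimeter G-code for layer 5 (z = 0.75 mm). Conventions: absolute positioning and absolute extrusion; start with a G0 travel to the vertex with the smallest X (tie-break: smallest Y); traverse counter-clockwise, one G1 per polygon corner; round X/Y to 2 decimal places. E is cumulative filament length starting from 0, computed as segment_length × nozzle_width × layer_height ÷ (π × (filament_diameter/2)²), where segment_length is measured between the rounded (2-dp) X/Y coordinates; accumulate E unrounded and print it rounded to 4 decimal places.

G0 X-2.63 Y0.00 Z0.75
G1 X-2.28 Y-1.32 E0.0341
G1 X-1.32 Y-2.28 E0.0679
G1 X0.00 Y-2.63 E0.1020
G1 X1.32 Y-2.28 E0.1361
G1 X2.28 Y-1.32 E0.1699
G1 X2.63 Y0.00 E0.2040
G1 X2.28 Y1.32 E0.2381
G1 X1.32 Y2.28 E0.2719
G1 X0.00 Y2.63 E0.3060
G1 X-1.32 Y2.28 E0.3401
G1 X-2.28 Y1.32 E0.3739
G1 X-2.63 Y0.00 E0.4080

At z = 0.75 mm: the r=5 sphere contributes a regular 12-gon of circumradius √(5²−4.25²) = 2.634; the r=5 cylinder at (0.5, 13.5) contributes a regular 12-gon of circumradius 5; the cube at (16, 9) is not intersected at this z (z outside [4, 11.5]); Subtracting the remaining from the first: starting from the r=5 sphere, the r=5 cylinder at (0.5, 13.5) misses the remaining region (no effect) — 1 connected region. The outline is a single polygon with 12 vertices. Extrusion per mm of travel: 0.4 × 0.15 / (π × 0.875²) = 0.024945. Accumulating E over each segment gives final E = 0.4080.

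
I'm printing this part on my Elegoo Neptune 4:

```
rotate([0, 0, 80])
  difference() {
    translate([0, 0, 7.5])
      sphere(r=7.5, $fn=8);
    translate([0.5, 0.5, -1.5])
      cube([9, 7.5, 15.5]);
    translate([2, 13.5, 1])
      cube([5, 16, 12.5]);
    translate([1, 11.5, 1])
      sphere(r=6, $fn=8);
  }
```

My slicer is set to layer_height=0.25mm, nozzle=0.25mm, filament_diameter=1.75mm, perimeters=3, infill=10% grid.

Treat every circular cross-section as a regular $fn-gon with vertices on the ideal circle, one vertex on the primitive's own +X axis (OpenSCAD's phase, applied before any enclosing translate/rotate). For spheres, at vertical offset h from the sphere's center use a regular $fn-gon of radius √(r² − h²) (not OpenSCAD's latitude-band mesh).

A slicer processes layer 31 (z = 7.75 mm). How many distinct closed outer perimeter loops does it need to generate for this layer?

At z = 7.75 mm: the r=7.5 sphere slices to a regular 8-gon of circumradius 7.496 (√(r²−h²) with h=0.25 from center); the cube at (0.5, 0.5) is present — its section is the full 9×7.5 rectangle; the cube at (2, 13.5) (footprint 5×16) is included at this height; the sphere at (1, 11.5) is not intersected at this z (|z−center|=6.750 > r=6); Taking the first minus the rest: starting from the r=7.5 sphere, the 9×7.5 cube at (0.5, 0.5) partially overlaps it — only the 32.59 mm² overlap (of its 67.50 mm²) is removed, clipping the outline; the 5×16 cube at (2, 13.5) misses the remaining region (no effect) — 1 connected region; (rotated 80° about Z; rotation is an isometry so areas/perimeters/island counts are preserved). The result has 1 disconnected region.

1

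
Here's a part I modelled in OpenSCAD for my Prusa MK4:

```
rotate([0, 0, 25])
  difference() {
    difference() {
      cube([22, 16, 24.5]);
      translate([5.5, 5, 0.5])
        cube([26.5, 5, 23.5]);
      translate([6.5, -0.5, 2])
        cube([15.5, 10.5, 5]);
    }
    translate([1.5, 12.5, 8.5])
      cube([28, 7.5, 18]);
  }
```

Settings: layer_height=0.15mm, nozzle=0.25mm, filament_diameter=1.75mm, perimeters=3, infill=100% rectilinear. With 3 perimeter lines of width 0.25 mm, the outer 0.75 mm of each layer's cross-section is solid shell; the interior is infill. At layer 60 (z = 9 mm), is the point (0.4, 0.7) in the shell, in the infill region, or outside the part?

shell

At z = 9 mm: the cube is present — its section is the full 22×16 rectangle; the cube at (5.5, 5) (footprint 26.5×5) is included at this height; the cube at (6.5, -0.5) is absent (z outside [2, 7]); After the difference (first − rest): starting from the 22×16 cube, the 26.5×5 cube at (5.5, 5) partially overlaps it — only the 82.50 mm² overlap (of its 132.50 mm²) is removed, clipping the outline — 1 connected region; the cube at (1.5, 12.5) is present — its section is the full 28×7.5 rectangle; Taking the first minus the rest: starting from the result so far, the 28×7.5 cube at (1.5, 12.5) partially overlaps it — only the 71.75 mm² overlap (of its 210.00 mm²) is removed, clipping the outline — 1 connected region; (whole slice rotated 25° about Z — lengths, areas and connectivity unchanged). Overall, the cross-section is a single solid region. Undo the 25° rotation: the query point maps to (0.658, 0.465) in the un-rotated model frame. The nearest boundary edge runs (22.00, 0.00)→(0.00, 0.00); distance from the point to it = 0.47 mm. The point is inside the cross-section, 0.47 mm from the nearest boundary — within the 0.75 mm shell band (3 × 0.25).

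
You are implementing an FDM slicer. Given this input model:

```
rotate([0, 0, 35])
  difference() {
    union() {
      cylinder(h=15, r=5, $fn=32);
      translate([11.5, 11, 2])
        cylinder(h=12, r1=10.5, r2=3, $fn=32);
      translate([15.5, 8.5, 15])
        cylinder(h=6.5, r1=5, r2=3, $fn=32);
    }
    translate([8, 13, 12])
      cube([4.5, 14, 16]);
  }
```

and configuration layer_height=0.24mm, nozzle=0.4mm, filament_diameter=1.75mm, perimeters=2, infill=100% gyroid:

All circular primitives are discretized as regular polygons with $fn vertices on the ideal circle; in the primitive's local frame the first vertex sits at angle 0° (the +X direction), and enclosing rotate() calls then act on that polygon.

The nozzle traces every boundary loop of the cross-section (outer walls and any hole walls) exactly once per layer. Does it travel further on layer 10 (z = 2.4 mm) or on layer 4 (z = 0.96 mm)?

Layer 10 (z = 2.4): the r=5 cylinder gives a regular 32-gon of circumradius 5 (constant along its height) (perimeter = 2·32·5.000·sin(180°/32) = 31.37 mm); the cone at (11.5, 11) (r1=10.5→r2=3) has section circumradius 10.250 here — a regular 32-gon (perimeter = 2·32·10.250·sin(180°/32) = 64.30 mm); the cone at (15.5, 8.5) is not intersected at this z (z outside [15, 21.5]); Combining (union): the 2 present regions are separate (no shared area or edge), so areas and boundary lengths simply add and each stays a separate island — boundary = 95.66 mm; the cube at (8, 13) does not reach this height (z outside [12, 28]); Taking the first minus the rest: none of the subtracted shapes is present at this height, so the result so far is unchanged — boundary = 95.66 mm; (rotated 35° about Z; rotation is an isometry so areas/perimeters/island counts are preserved). So its perimeter = 95.66 mm. Layer 4 (z = 0.96): the r=5 cylinder contributes a regular 32-gon of circumradius 5 (perimeter = 2·32·5.000·sin(180°/32) = 31.37 mm); the cone at (11.5, 11) does not reach this height (z outside [2, 14]); the cone at (15.5, 8.5) is not intersected at this z (z outside [15, 21.5]); Combining (union): only the r=5 cylinder is present, so the union is just that shape — boundary = 31.37 mm; the cube at (8, 13) is absent (z outside [12, 28]); Taking the first minus the rest: none of the subtracted shapes is present at this height, so that combined region is unchanged — boundary = 31.37 mm; (whole slice rotated 35° about Z — lengths, areas and connectivity unchanged). So its perimeter = 31.37 mm. Layer 10 is larger (95.66 vs 31.37 mm).

layer 10 (z = 2.4 mm)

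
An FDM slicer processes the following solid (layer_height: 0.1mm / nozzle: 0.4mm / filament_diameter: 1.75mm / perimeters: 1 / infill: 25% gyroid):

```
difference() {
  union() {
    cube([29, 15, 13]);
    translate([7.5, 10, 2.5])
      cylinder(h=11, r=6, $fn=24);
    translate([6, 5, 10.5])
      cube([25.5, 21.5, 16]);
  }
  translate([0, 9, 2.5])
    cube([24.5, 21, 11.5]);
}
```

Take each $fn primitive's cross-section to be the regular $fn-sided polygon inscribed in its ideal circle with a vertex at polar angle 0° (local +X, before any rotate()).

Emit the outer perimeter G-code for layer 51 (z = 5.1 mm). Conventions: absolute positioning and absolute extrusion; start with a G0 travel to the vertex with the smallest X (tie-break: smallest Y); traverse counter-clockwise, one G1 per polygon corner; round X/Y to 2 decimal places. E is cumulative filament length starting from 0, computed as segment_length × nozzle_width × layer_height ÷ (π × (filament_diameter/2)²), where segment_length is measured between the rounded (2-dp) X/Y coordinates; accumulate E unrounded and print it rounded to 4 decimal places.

G0 X0.00 Y0.00 Z5.10
G1 X29.00 Y0.00 E0.4823
G1 X29.00 Y15.00 E0.7317
G1 X24.50 Y15.00 E0.8066
G1 X24.50 Y9.00 E0.9063
G1 X0.00 Y9.00 E1.3138
G1 X0.00 Y0.00 E1.4634

At z = 5.1 mm: the cube (footprint 29×15) is included at this height; the r=6 cylinder at (7.5, 10) gives a regular 24-gon of circumradius 6 (constant along its height); the cube at (6, 5) does not reach this height (z outside [10.5, 26.5]); Merging all regions: the regions partially overlap (shared area 107.54 mm²), so overlapping operands fuse into one piece — 1 connected region; the cube at (0, 9) (footprint 24.5×21) is included at this height; After the difference (first − rest): starting from the result so far, the 24.5×21 cube at (0, 9) partially overlaps it — only the 151.27 mm² overlap (of its 514.50 mm²) is removed, clipping the outline — 1 connected region. The outline is a single polygon with 6 vertices. Extrusion per mm of travel: 0.4 × 0.1 / (π × 0.875²) = 0.016630. Accumulating E over each segment gives final E = 1.4634.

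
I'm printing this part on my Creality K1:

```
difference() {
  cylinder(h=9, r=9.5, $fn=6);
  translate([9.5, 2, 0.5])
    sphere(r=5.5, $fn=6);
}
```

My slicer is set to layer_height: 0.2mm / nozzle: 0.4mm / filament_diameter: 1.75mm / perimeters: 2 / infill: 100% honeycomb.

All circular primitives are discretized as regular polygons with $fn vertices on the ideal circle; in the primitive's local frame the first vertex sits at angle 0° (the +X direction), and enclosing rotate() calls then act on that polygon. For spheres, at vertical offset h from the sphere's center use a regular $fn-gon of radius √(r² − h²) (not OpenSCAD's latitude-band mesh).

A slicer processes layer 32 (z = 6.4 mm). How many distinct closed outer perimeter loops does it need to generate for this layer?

1

At z = 6.4 mm: the r=9.5 cylinder gives a regular 6-gon of circumradius 9.5 (constant along its height); the sphere at (9.5, 2) does not reach this height (|z−center|=5.900 > r=5.5); After the difference (first − rest): none of the subtracted shapes is present at this height, so the r=9.5 cylinder is unchanged — 1 connected region. The result has 1 disconnected region.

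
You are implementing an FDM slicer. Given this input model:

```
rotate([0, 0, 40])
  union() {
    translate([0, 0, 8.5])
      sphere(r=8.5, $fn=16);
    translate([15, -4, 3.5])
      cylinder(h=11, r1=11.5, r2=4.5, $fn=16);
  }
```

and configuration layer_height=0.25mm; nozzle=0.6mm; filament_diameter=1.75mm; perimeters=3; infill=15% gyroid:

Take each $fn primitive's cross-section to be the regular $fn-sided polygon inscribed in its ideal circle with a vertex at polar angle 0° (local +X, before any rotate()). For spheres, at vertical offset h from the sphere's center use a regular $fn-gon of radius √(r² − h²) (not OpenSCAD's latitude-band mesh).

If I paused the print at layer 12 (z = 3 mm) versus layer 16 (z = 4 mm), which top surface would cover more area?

layer 16 (z = 4 mm)

Layer 12 (z = 3): the r=8.5 sphere slices to a regular 16-gon of circumradius 6.481 (√(r²−h²) with h=5.5 from center) (area = (16/2)·6.481²·sin(360°/16) = 128.58 mm²); the cone at (15, -4) is absent (z outside [3.5, 14.5]); Merging all regions: only the r=8.5 sphere is present, so the union is just that shape — area = 128.58 mm²; (whole slice rotated 40° about Z — lengths, areas and connectivity unchanged). So its area = 128.58 mm². Layer 16 (z = 4): the sphere: section is a regular 16-gon, circumradius = √(r²−h²) = √(8.5²−4.5²) = 7.211 (area = (16/2)·7.211²·sin(360°/16) = 159.20 mm²); the cone at (15, -4) (r1=11.5→r2=4.5) has section circumradius 11.182 here — a regular 16-gon (area = (16/2)·11.182²·sin(360°/16) = 382.78 mm²); Merging all regions: the regions partially overlap — summed areas 541.98 mm² minus the doubly-counted overlap 16.30 mm² gives 525.68 mm² — area = 525.68 mm²; (whole slice rotated 40° about Z — lengths, areas and connectivity unchanged). So its area = 525.68 mm². Layer 16 is larger (525.68 vs 128.58 mm²).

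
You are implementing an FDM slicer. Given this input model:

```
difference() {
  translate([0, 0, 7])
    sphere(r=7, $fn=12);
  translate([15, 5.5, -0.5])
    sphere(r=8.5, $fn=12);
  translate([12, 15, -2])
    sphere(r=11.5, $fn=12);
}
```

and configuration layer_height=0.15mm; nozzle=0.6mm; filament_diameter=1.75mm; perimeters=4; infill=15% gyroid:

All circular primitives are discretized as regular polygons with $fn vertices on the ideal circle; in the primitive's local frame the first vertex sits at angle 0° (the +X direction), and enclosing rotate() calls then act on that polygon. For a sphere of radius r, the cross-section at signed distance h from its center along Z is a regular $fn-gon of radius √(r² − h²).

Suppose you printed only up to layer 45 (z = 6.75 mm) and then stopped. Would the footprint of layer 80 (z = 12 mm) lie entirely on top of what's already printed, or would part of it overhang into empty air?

entirely on top

Compare the two slices. At z = 6.75: the sphere: section is a regular 12-gon, circumradius = √(r²−h²) = √(7²−0.25²) = 6.996 (area = (12/2)·6.996²·sin(360°/12) = 146.81 mm²); the r=8.5 sphere at (15, 5.5) contributes a regular 12-gon of circumradius √(8.5²−7.25²) = 4.437 (area = (12/2)·4.437²·sin(360°/12) = 59.06 mm²); the r=11.5 sphere at (12, 15) contributes a regular 12-gon of circumradius √(11.5²−8.75²) = 7.462 (area = (12/2)·7.462²·sin(360°/12) = 167.06 mm²); After the difference (first − rest): starting from the r=7 sphere (146.81 mm²), the r=8.5 sphere at (15, 5.5) misses the remaining region (no effect); the r=11.5 sphere at (12, 15) misses the remaining region (no effect) — area = 146.81 mm². At z = 12: the r=7 sphere contributes a regular 12-gon of circumradius √(7²−5²) = 4.899 (area = (12/2)·4.899²·sin(360°/12) = 72.00 mm²); the sphere at (15, 5.5) is not intersected at this z (|z−center|=12.500 > r=8.5); the sphere at (12, 15) does not reach this height (|z−center|=14.000 > r=11.5); Subtracting the remaining from the first: none of the subtracted shapes is present at this height, so the r=7 sphere is unchanged — area = 72.00 mm². Checking containment: the cross-section at z = 12 is a subset of the cross-section at z = 6.75.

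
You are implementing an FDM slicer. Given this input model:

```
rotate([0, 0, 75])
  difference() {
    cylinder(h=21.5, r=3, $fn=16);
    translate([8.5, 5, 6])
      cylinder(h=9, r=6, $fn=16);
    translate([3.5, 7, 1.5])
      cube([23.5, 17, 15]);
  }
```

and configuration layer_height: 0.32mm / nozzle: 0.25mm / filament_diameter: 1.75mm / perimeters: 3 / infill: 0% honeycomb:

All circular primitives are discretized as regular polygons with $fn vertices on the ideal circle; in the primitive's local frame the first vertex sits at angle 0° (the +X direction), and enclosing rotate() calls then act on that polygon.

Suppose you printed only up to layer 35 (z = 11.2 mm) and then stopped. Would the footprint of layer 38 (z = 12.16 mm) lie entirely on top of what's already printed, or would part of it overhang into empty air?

entirely on top

Compare the two slices. At z = 11.2: the r=3 cylinder contributes a regular 16-gon of circumradius 3 (area = (16/2)·3.000²·sin(360°/16) = 27.55 mm²); the r=6 cylinder at (8.5, 5) contributes a regular 16-gon of circumradius 6 (area = (16/2)·6.000²·sin(360°/16) = 110.21 mm²); the 23.5×17 cube at (3.5, 7) contributes its full rectangle (area 399.50 mm²); After the difference (first − rest): starting from the r=3 cylinder (27.55 mm²), the r=6 cylinder at (8.5, 5) misses the remaining region (no effect); the 23.5×17 cube at (3.5, 7) misses the remaining region (no effect) — area = 27.55 mm²; (whole slice rotated 75° about Z — lengths, areas and connectivity unchanged). At z = 12.16: the r=3 cylinder contributes a regular 16-gon of circumradius 3 (area = (16/2)·3.000²·sin(360°/16) = 27.55 mm²); the r=6 cylinder at (8.5, 5) gives a regular 16-gon of circumradius 6 (constant along its height) (area = (16/2)·6.000²·sin(360°/16) = 110.21 mm²); the cube at (3.5, 7) (footprint 23.5×17) is included at this height (area 399.50 mm²); After the difference (first − rest): starting from the r=3 cylinder (27.55 mm²), the r=6 cylinder at (8.5, 5) misses the remaining region (no effect); the 23.5×17 cube at (3.5, 7) misses the remaining region (no effect) — area = 27.55 mm²; (rotated 75° about Z; rotation is an isometry so areas/perimeters/island counts are preserved). Checking containment: the cross-section at z = 12.16 is a subset of the cross-section at z = 11.2.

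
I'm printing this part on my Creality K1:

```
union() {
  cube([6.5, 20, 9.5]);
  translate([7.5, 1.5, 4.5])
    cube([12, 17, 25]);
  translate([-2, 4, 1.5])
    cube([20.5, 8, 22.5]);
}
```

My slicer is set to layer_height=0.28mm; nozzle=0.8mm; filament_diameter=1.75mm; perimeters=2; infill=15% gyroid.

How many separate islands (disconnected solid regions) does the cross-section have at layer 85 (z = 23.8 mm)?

At z = 23.8 mm: the cube is absent (z outside [0, 9.5]); the cube at (7.5, 1.5) (footprint 12×17) is included at this height; the 20.5×8 cube at (-2, 4) contributes its full rectangle; Taking the union: the regions partially overlap (shared area 88.00 mm²), so overlapping operands fuse into one piece — 1 connected region. Overall, the cross-section is a single solid region. Island count = 1.

1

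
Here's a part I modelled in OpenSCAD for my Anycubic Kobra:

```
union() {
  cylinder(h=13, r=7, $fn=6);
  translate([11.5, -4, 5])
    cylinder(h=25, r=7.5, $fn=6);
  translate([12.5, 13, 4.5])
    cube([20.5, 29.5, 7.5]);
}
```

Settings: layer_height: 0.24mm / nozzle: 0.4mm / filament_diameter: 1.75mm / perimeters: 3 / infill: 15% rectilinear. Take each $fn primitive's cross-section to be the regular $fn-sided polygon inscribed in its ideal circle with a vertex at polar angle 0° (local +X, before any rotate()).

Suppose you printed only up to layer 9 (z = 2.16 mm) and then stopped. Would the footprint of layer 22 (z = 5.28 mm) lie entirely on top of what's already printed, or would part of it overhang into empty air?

Compare the two slices. At z = 2.16: the r=7 cylinder gives a regular 6-gon of circumradius 7 (constant along its height) (area = (6/2)·7.000²·sin(360°/6) = 127.31 mm²); the cylinder at (11.5, -4) is not intersected at this z (z outside [5, 30]); the cube at (12.5, 13) is not intersected at this z (z outside [4.5, 12]); Taking the union: only the r=7 cylinder is present, so the union is just that shape — area = 127.31 mm². At z = 5.28: the r=7 cylinder contributes a regular 6-gon of circumradius 7 (area = (6/2)·7.000²·sin(360°/6) = 127.31 mm²); the r=7.5 cylinder at (11.5, -4) gives a regular 6-gon of circumradius 7.5 (constant along its height) (area = (6/2)·7.500²·sin(360°/6) = 146.14 mm²); the 20.5×29.5 cube at (12.5, 13) contributes its full rectangle (area 604.75 mm²); Taking the union: the regions partially overlap — summed areas 878.20 mm² minus the doubly-counted overlap 3.18 mm² gives 875.02 mm² — area = 875.02 mm². Checking containment: at z = 5.28 the cross-section extends beyond the z = 2.16 cross-section by about 747.72 mm².

part overhangs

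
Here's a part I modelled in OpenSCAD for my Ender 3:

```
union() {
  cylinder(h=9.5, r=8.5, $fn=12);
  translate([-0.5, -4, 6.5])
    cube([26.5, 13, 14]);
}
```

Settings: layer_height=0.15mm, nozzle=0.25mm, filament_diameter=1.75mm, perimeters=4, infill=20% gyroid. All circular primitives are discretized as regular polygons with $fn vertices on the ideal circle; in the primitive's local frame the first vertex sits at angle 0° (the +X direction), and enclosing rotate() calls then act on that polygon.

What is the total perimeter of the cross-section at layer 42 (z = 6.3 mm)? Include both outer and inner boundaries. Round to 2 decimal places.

52.80 mm

At z = 6.3 mm: the r=8.5 cylinder gives a regular 12-gon of circumradius 8.5 (constant along its height) (perimeter = 2·12·8.500·sin(180°/12) = 52.80 mm); the cube at (-0.5, -4) is absent (z outside [6.5, 20.5]); Combining (union): only the r=8.5 cylinder is present, so the union is just that shape — boundary = 52.80 mm. Overall, the cross-section is a single solid region. Total boundary length (outer) = 52.80 mm.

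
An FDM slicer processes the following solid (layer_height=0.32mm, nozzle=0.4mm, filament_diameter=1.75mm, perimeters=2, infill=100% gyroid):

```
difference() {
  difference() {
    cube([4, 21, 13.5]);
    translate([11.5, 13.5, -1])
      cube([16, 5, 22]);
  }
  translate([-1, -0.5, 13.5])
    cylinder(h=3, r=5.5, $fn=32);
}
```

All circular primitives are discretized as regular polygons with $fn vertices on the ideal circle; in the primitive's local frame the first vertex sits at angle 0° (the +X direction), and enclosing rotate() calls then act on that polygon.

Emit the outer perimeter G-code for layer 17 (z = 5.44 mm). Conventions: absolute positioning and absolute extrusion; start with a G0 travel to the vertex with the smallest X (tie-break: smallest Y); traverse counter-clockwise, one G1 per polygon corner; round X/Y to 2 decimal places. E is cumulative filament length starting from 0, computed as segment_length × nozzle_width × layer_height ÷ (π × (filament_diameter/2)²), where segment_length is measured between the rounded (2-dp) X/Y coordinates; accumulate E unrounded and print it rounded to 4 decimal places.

At z = 5.44 mm: the 4×21 cube contributes its full rectangle; the cube at (11.5, 13.5) (footprint 16×5) is included at this height; Taking the first minus the rest: starting from the 4×21 cube, the 16×5 cube at (11.5, 13.5) misses the remaining region (no effect) — 1 connected region; the cylinder at (-1, -0.5) does not reach this height (z outside [13.5, 16.5]); After the difference (first − rest): none of the subtracted shapes is present at this height, so the result so far is unchanged — 1 connected region. The outline is a single polygon with 4 vertices. Extrusion per mm of travel: 0.4 × 0.32 / (π × 0.875²) = 0.053216. Accumulating E over each segment gives final E = 2.6608.

G0 X0.00 Y0.00 Z5.44
G1 X4.00 Y0.00 E0.2129
G1 X4.00 Y21.00 E1.3304
G1 X0.00 Y21.00 E1.5433
G1 X0.00 Y0.00 E2.6608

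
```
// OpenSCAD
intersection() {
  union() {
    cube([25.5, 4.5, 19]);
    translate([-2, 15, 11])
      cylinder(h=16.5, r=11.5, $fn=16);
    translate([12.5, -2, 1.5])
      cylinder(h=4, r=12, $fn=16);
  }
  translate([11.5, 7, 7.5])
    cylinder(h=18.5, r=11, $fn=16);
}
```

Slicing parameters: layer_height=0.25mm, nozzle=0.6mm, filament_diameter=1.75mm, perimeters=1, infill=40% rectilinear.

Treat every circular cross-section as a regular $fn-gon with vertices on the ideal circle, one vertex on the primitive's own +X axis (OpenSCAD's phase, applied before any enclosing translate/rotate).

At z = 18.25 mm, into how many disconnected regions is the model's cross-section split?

At z = 18.25 mm: the 25.5×4.5 cube contributes its full rectangle; the r=11.5 cylinder at (-2, 15) contributes a regular 16-gon of circumradius 11.5; the cylinder at (12.5, -2) is absent (z outside [1.5, 5.5]); Merging all regions: the regions partially overlap (shared area 0.88 mm²), so overlapping operands fuse into one piece — 1 connected region; the r=11 cylinder at (11.5, 7) gives a regular 16-gon of circumradius 11 (constant along its height); Keeping only the common overlap: the r=11 cylinder at (11.5, 7) partially overlaps that combined region; clipping to the common part keeps 157.06 mm² — 1 connected region. The result has 1 disconnected region.

1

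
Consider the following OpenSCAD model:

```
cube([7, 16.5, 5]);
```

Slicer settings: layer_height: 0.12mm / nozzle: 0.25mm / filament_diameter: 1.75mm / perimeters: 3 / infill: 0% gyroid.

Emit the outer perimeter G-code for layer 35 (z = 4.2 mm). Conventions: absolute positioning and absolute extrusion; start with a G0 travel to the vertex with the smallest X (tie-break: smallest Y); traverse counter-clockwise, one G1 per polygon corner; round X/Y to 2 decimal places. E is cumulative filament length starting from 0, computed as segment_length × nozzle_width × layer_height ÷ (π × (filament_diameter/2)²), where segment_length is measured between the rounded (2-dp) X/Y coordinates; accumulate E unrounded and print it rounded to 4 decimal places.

At z = 4.2 mm: the cube (footprint 7×16.5) is included at this height. The outline is a single polygon with 4 vertices. Extrusion per mm of travel: 0.25 × 0.12 / (π × 0.875²) = 0.012473. Accumulating E over each segment gives final E = 0.5862.

G0 X0.00 Y0.00 Z4.20
G1 X7.00 Y0.00 E0.0873
G1 X7.00 Y16.50 E0.2931
G1 X0.00 Y16.50 E0.3804
G1 X0.00 Y0.00 E0.5862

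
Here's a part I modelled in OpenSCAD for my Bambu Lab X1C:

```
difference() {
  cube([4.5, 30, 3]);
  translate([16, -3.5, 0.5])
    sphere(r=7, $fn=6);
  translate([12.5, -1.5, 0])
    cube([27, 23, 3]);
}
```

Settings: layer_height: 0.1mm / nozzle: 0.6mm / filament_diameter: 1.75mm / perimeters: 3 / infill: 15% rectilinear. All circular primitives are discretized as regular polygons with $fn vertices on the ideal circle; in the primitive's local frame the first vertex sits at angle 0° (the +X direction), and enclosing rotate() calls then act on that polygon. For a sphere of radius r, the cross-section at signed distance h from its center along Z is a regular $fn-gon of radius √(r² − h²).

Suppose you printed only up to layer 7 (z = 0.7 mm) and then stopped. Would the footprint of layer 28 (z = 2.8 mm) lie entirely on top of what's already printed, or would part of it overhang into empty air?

entirely on top

Compare the two slices. At z = 0.7: the cube is present — its section is the full 4.5×30 rectangle (area 135.00 mm²); the sphere at (16, -3.5): section is a regular 6-gon, circumradius = √(r²−h²) = √(7²−0.2²) = 6.997 (area = (6/2)·6.997²·sin(360°/6) = 127.20 mm²); the cube at (12.5, -1.5) is present — its section is the full 27×23 rectangle (area 621.00 mm²); Taking the first minus the rest: starting from the 4.5×30 cube (135.00 mm²), the r=7 sphere at (16, -3.5) misses the remaining region (no effect); the 27×23 cube at (12.5, -1.5) misses the remaining region (no effect) — area = 135.00 mm². At z = 2.8: the cube (footprint 4.5×30) is included at this height (area 135.00 mm²); the sphere at (16, -3.5): section is a regular 6-gon, circumradius = √(r²−h²) = √(7²−2.3²) = 6.611 (area = (6/2)·6.611²·sin(360°/6) = 113.56 mm²); the cube at (12.5, -1.5) is present — its section is the full 27×23 rectangle (area 621.00 mm²); Subtracting the remaining from the first: starting from the 4.5×30 cube (135.00 mm²), the r=7 sphere at (16, -3.5) misses the remaining region (no effect); the 27×23 cube at (12.5, -1.5) misses the remaining region (no effect) — area = 135.00 mm². Checking containment: the cross-section at z = 2.8 is a subset of the cross-section at z = 0.7.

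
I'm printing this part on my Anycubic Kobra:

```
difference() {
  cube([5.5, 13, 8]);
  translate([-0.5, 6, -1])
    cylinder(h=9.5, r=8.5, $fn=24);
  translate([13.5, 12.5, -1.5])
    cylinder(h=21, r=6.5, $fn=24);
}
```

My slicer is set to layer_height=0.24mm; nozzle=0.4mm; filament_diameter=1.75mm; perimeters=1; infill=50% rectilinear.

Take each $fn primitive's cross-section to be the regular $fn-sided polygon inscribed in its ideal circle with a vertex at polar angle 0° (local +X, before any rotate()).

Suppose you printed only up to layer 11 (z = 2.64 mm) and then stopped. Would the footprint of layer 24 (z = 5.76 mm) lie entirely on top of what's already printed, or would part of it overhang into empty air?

Compare the two slices. At z = 2.64: the 5.5×13 cube contributes its full rectangle (area 71.50 mm²); the r=8.5 cylinder at (-0.5, 6) gives a regular 24-gon of circumradius 8.5 (constant along its height) (area = (24/2)·8.500²·sin(360°/24) = 224.40 mm²); the r=6.5 cylinder at (13.5, 12.5) contributes a regular 24-gon of circumradius 6.5 (area = (24/2)·6.500²·sin(360°/24) = 131.22 mm²); Subtracting the remaining from the first: starting from the 5.5×13 cube (71.50 mm²), the r=8.5 cylinder at (-0.5, 6) partially overlaps it — only the 70.87 mm² overlap (of its 224.40 mm²) is removed, clipping the outline; the r=6.5 cylinder at (13.5, 12.5) misses the remaining region (no effect) — area = 0.63 mm². At z = 5.76: the cube is present — its section is the full 5.5×13 rectangle (area 71.50 mm²); the r=8.5 cylinder at (-0.5, 6) contributes a regular 24-gon of circumradius 8.5 (area = (24/2)·8.500²·sin(360°/24) = 224.40 mm²); the cylinder at (13.5, 12.5): section is a regular 24-gon, circumradius r=6.5 (area = (24/2)·6.500²·sin(360°/24) = 131.22 mm²); Subtracting the remaining from the first: starting from the 5.5×13 cube (71.50 mm²), the r=8.5 cylinder at (-0.5, 6) partially overlaps it — only the 70.87 mm² overlap (of its 224.40 mm²) is removed, clipping the outline; the r=6.5 cylinder at (13.5, 12.5) misses the remaining region (no effect) — area = 0.63 mm². Checking containment: the cross-section at z = 5.76 is a subset of the cross-section at z = 2.64.

entirely on top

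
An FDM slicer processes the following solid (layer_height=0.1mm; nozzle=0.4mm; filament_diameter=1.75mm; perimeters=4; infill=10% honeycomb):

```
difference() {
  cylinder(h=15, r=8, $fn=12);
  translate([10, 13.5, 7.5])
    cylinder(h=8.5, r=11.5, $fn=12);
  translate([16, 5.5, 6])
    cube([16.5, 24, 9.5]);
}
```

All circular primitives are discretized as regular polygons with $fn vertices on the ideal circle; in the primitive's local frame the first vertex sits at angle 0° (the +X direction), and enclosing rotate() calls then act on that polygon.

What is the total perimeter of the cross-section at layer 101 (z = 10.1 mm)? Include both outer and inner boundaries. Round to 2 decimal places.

49.40 mm

At z = 10.1 mm: the r=8 cylinder gives a regular 12-gon of circumradius 8 (constant along its height) (perimeter = 2·12·8.000·sin(180°/12) = 49.69 mm); the r=11.5 cylinder at (10, 13.5) gives a regular 12-gon of circumradius 11.5 (constant along its height) (perimeter = 2·12·11.500·sin(180°/12) = 71.43 mm); the 16.5×24 cube at (16, 5.5) contributes its full rectangle (perimeter 81.00 mm); Taking the first minus the rest: starting from the r=8 cylinder, the r=11.5 cylinder at (10, 13.5) partially overlaps it — only the 13.45 mm² overlap (of its 396.75 mm²) is removed, clipping the outline; the 16.5×24 cube at (16, 5.5) misses the remaining region (no effect) — boundary = 49.40 mm. Overall, the cross-section is a single solid region. Total boundary length (outer) = 49.40 mm.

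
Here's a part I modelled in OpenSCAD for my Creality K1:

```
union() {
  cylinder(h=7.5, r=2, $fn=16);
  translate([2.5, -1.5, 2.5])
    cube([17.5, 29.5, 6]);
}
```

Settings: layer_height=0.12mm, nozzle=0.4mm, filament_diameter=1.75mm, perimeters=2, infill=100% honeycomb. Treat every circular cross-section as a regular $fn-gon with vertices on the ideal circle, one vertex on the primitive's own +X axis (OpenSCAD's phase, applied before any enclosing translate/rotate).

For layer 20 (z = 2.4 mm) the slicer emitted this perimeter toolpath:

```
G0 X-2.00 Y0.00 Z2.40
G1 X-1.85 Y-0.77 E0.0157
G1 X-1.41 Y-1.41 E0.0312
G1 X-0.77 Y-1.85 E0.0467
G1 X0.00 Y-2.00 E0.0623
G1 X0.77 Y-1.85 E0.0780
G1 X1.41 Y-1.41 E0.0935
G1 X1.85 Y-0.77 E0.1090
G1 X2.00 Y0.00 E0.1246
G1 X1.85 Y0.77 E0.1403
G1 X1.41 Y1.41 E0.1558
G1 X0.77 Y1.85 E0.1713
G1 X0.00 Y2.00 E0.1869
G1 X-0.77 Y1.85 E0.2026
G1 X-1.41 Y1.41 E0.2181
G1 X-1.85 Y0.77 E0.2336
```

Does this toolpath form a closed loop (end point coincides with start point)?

no

Start point (G0): (-2.00, 0.00). End point (last G1): the path does not return to the start — open.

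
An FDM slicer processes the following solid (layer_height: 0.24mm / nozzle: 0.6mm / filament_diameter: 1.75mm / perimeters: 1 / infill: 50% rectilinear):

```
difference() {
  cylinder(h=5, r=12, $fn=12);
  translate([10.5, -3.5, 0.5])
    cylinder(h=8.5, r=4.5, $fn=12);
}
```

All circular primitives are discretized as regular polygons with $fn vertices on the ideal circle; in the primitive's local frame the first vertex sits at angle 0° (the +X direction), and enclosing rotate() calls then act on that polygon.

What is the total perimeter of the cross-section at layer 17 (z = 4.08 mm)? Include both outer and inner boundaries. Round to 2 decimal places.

At z = 4.08 mm: the cylinder: section is a regular 12-gon, circumradius r=12 (perimeter = 2·12·12.000·sin(180°/12) = 74.54 mm); the r=4.5 cylinder at (10.5, -3.5) gives a regular 12-gon of circumradius 4.5 (constant along its height) (perimeter = 2·12·4.500·sin(180°/12) = 27.95 mm); After the difference (first − rest): starting from the r=12 cylinder, the r=4.5 cylinder at (10.5, -3.5) partially overlaps it — only the 33.95 mm² overlap (of its 60.75 mm²) is removed, clipping the outline — boundary = 79.09 mm. Overall, the cross-section is a single solid region. Total boundary length (outer) = 79.09 mm.

79.09 mm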